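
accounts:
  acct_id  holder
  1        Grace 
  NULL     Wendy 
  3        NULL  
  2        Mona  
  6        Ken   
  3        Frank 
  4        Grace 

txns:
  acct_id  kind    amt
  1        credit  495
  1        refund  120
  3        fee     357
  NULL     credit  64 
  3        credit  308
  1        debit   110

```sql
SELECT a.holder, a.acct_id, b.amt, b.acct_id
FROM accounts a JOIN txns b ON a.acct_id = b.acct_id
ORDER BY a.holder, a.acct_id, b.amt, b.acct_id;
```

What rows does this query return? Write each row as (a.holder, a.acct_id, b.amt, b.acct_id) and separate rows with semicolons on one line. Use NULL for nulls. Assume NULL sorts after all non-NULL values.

INNER JOIN keeps only pairs where the ON condition holds.
Matching on a.acct_id = b.acct_id. A NULL in a compared column never satisfies the condition.
- a row (acct_id=1): matches 3 b row(s) → 3 output row(s).
- a row (acct_id=NULL): no match → dropped.
- a row (acct_id=3): matches 2 b row(s) → 2 output row(s).
- a row (acct_id=2): no match → dropped.
- a row (acct_id=6): no match → dropped.
- a row (acct_id=3): matches 2 b row(s) → 2 output row(s).
- a row (acct_id=4): no match → dropped.
After projecting and ordering:
a.holder | a.acct_id | b.amt | b.acct_id
Frank | 3 | 308 | 3
Frank | 3 | 357 | 3
Grace | 1 | 110 | 1
Grace | 1 | 120 | 1
Grace | 1 | 495 | 1
NULL | 3 | 308 | 3
NULL | 3 | 357 | 3

(Frank, 3, 308, 3); (Frank, 3, 357, 3); (Grace, 1, 110, 1); (Grace, 1, 120, 1); (Grace, 1, 495, 1); (NULL, 3, 308, 3); (NULL, 3, 357, 3)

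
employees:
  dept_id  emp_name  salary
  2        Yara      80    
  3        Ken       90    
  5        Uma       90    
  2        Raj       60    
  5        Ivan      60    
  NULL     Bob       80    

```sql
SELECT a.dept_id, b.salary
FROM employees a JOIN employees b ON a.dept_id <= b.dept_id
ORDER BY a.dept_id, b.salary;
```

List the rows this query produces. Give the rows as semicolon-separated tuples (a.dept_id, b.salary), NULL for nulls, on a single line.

(2, 60); (2, 60); (2, 60); (2, 60); (2, 80); (2, 80); (2, 90); (2, 90); (2, 90); (2, 90); (3, 60); (3, 90); (3, 90); (5, 60); (5, 60); (5, 90); (5, 90)

INNER JOIN keeps only pairs where the ON condition holds.
Matching on a.dept_id <= b.dept_id. A NULL in a compared column never satisfies the condition.
- a[0] dept_id=2 → 5 match(es) in b → 5 row(s).
- a[1] dept_id=3 → 3 match(es) in b → 3 row(s).
- a[2] dept_id=5 → 2 match(es) in b → 2 row(s).
- a[3] dept_id=2 → 5 match(es) in b → 5 row(s).
- a[4] dept_id=5 → 2 match(es) in b → 2 row(s).
- a[5] dept_id=NULL → no match; dropped.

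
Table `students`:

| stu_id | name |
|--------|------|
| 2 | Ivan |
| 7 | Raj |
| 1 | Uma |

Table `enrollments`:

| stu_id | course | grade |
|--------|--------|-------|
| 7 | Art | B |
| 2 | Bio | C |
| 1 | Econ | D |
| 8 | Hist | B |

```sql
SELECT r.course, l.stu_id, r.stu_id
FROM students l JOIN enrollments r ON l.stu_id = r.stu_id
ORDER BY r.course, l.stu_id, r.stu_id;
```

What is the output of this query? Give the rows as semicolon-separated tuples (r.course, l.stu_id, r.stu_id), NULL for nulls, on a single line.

(Art, 7, 7); (Bio, 2, 2); (Econ, 1, 1)

INNER JOIN keeps only pairs where the ON condition holds.
Matching on l.stu_id = r.stu_id.
Matched pairs: 3.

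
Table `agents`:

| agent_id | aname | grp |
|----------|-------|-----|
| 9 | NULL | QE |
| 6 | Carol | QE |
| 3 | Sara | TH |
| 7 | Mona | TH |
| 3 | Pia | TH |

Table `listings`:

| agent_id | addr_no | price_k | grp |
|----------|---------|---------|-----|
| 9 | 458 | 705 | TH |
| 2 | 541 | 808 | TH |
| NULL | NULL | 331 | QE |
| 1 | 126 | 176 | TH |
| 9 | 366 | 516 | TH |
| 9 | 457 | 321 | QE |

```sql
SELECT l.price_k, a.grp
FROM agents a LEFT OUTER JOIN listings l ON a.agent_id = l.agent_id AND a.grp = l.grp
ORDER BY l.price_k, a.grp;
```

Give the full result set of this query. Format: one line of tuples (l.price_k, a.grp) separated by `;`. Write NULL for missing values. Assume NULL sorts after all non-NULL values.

(321, QE); (NULL, QE); (NULL, TH); (NULL, TH); (NULL, TH)

LEFT JOIN keeps every row from `agents`; unmatched rows get NULL for `listings`'s columns.
Matching on a.agent_id = l.agent_id AND a.grp = l.grp. A NULL in a compared column never satisfies the condition.
- a (agent_id=9, grp=QE) pairs with 1 row(s) of l.
- a (agent_id=6, grp=QE) has no partner → padded with NULL.
- a (agent_id=3, grp=TH) has no partner → padded with NULL.
- a (agent_id=7, grp=TH) has no partner → padded with NULL.
- a (agent_id=3, grp=TH) has no partner → padded with NULL.
After projecting and ordering:
l.price_k | a.grp
321 | QE
NULL | QE
NULL | TH
NULL | TH
NULL | TH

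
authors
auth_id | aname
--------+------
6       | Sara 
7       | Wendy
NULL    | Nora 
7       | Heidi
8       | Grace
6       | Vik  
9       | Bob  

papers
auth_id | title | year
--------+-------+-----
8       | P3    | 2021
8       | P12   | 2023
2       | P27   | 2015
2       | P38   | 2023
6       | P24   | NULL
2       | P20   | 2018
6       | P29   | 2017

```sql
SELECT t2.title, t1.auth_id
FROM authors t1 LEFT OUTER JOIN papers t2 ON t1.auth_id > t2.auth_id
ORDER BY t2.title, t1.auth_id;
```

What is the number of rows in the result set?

29

LEFT JOIN keeps every row from `authors`; unmatched rows get NULL for `papers`'s columns.
Matching on t1.auth_id > t2.auth_id. A NULL in a compared column never satisfies the condition.
- t1[0] auth_id=6 → 3 match(es) in t2 → 3 row(s).
- t1[1] auth_id=7 → 5 match(es) in t2 → 5 row(s).
- t1[2] auth_id=NULL → no match; kept with NULLs on the t2 side.
- t1[3] auth_id=7 → 5 match(es) in t2 → 5 row(s).
- t1[4] auth_id=8 → 5 match(es) in t2 → 5 row(s).
- t1[5] auth_id=6 → 3 match(es) in t2 → 3 row(s).
- t1[6] auth_id=9 → 7 match(es) in t2 → 7 row(s).
Total: 28 matched + 1 padded = 29 rows.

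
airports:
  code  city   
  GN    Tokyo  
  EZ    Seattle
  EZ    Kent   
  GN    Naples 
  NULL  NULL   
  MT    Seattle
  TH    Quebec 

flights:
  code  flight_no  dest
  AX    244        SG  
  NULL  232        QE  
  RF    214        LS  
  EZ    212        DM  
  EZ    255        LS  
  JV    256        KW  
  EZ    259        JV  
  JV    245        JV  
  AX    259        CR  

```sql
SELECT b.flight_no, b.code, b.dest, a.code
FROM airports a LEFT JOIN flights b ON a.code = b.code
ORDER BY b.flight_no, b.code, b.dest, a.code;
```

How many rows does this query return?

11

LEFT JOIN keeps every row from `airports`; unmatched rows get NULL for `flights`'s columns.
Matching on a.code = b.code. A NULL in a compared column never satisfies the condition.
- code=GN: no b row matches, row kept with b columns NULL.
- code=EZ: 3 matching b row(s), so 3 row(s) emitted.
- code=EZ: 3 matching b row(s), so 3 row(s) emitted.
- code=GN: no b row matches, row kept with b columns NULL.
- code=NULL: no b row matches, row kept with b columns NULL.
- code=MT: no b row matches, row kept with b columns NULL.
- code=TH: no b row matches, row kept with b columns NULL.
Total: 6 matched + 5 padded = 11 rows.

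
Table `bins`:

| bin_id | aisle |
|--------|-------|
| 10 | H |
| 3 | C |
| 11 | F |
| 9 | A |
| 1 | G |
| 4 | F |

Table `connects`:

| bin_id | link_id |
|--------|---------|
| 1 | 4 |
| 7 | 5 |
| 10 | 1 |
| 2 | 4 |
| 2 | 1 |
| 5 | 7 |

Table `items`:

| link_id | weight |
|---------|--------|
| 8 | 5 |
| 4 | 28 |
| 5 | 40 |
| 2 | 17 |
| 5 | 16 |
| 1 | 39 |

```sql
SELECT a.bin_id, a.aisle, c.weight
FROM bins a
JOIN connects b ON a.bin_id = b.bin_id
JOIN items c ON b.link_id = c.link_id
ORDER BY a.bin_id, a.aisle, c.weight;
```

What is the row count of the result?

2

Step 1 — a INNER JOIN b on bin_id → 2 row(s).
Then INNER JOIN `items c` on link_id: keep only rows whose b.link_id appears in c.
Result: 2 row(s).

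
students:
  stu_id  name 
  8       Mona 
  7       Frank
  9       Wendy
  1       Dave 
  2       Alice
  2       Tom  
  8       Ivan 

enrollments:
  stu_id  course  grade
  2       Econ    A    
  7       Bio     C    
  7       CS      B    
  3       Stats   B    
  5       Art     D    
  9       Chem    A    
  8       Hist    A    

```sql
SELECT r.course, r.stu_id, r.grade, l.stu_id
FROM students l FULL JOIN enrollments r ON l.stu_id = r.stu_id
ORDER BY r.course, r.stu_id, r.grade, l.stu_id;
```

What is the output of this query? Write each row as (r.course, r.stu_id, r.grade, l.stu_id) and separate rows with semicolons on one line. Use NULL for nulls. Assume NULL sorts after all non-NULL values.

(Art, 5, D, NULL); (Bio, 7, C, 7); (CS, 7, B, 7); (Chem, 9, A, 9); (Econ, 2, A, 2); (Econ, 2, A, 2); (Hist, 8, A, 8); (Hist, 8, A, 8); (Stats, 3, B, NULL); (NULL, NULL, NULL, 1)

FULL OUTER JOIN keeps every row from both sides; unmatched rows get NULL for the other side's columns.
Matching on l.stu_id = r.stu_id.
- l row (stu_id=8): matches 1 r row(s) → 1 output row(s).
- l row (stu_id=7): matches 2 r row(s) → 2 output row(s).
- l row (stu_id=9): matches 1 r row(s) → 1 output row(s).
- l row (stu_id=1): no match → kept, r columns NULL.
- l row (stu_id=2): matches 1 r row(s) → 1 output row(s).
- l row (stu_id=2): matches 1 r row(s) → 1 output row(s).
- l row (stu_id=8): matches 1 r row(s) → 1 output row(s).
- 2 row(s) from r found no l partner → padded with NULL.
After projecting and ordering:
r.course | r.stu_id | r.grade | l.stu_id
Art | 5 | D | NULL
Bio | 7 | C | 7
CS | 7 | B | 7
Chem | 9 | A | 9
Econ | 2 | A | 2
Econ | 2 | A | 2
Hist | 8 | A | 8
Hist | 8 | A | 8
Stats | 3 | B | NULL
NULL | NULL | NULL | 1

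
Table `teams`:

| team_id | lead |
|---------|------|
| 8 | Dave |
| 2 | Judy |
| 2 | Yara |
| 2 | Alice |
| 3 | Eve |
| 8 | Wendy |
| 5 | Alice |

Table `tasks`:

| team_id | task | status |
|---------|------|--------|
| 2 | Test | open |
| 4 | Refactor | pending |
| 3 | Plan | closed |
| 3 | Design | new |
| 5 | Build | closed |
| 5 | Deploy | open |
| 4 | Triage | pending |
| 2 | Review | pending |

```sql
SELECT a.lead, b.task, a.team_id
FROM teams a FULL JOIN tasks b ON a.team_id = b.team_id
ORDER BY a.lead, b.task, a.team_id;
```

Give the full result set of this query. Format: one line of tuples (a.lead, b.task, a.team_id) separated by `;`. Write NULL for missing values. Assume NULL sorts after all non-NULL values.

(Alice, Build, 5); (Alice, Deploy, 5); (Alice, Review, 2); (Alice, Test, 2); (Dave, NULL, 8); (Eve, Design, 3); (Eve, Plan, 3); (Judy, Review, 2); (Judy, Test, 2); (Wendy, NULL, 8); (Yara, Review, 2); (Yara, Test, 2); (NULL, Refactor, NULL); (NULL, Triage, NULL)

FULL OUTER JOIN keeps every row from both sides; unmatched rows get NULL for the other side's columns.
Matching on a.team_id = b.team_id.
- a row (team_id=8): no match → kept, b columns NULL.
- a row (team_id=2): matches 2 b row(s) → 2 output row(s).
- a row (team_id=2): matches 2 b row(s) → 2 output row(s).
- a row (team_id=2): matches 2 b row(s) → 2 output row(s).
- a row (team_id=3): matches 2 b row(s) → 2 output row(s).
- a row (team_id=8): no match → kept, b columns NULL.
- a row (team_id=5): matches 2 b row(s) → 2 output row(s).
- plus 2 unmatched b row(s), each kept with NULL a columns.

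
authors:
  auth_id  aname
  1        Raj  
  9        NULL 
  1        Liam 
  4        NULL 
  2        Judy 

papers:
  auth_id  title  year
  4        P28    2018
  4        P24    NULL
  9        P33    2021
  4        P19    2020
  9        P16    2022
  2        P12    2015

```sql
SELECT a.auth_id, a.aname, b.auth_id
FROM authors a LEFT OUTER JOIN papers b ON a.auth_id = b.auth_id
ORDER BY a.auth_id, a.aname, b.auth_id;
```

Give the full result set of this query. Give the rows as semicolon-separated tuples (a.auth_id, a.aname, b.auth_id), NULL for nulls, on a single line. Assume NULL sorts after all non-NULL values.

(1, Liam, NULL); (1, Raj, NULL); (2, Judy, 2); (4, NULL, 4); (4, NULL, 4); (4, NULL, 4); (9, NULL, 9); (9, NULL, 9)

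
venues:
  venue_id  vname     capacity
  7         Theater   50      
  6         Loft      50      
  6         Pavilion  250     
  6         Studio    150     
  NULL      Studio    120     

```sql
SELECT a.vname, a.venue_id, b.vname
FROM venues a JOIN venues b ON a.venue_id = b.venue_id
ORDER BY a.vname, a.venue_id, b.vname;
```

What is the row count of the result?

INNER JOIN keeps only pairs where the ON condition holds.
Matching on a.venue_id = b.venue_id. A NULL in a compared column never satisfies the condition.
- venue_id=7: 1 matching b row(s), so 1 row(s) emitted.
- venue_id=6: 3 matching b row(s), so 3 row(s) emitted.
- venue_id=6: 3 matching b row(s), so 3 row(s) emitted.
- venue_id=6: 3 matching b row(s), so 3 row(s) emitted.
- venue_id=NULL: no matching b row, dropped.
Total: 10 rows.

10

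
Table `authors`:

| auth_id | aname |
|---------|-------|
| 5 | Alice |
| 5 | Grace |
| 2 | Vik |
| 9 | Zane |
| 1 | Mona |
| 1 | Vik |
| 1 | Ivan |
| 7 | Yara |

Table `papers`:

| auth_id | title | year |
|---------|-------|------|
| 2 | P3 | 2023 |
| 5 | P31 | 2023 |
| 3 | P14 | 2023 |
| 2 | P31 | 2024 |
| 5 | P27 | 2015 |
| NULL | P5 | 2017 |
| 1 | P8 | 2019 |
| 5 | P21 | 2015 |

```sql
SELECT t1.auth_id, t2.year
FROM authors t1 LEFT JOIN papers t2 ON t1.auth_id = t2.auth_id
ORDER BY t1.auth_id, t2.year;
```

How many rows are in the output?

LEFT JOIN keeps every row from `authors`; unmatched rows get NULL for `papers`'s columns.
Matching on t1.auth_id = t2.auth_id. A NULL in a compared column never satisfies the condition.
Matched pairs: 11; unmatched t1 rows kept: 2.
Total: 11 matched + 2 padded = 13 rows.

13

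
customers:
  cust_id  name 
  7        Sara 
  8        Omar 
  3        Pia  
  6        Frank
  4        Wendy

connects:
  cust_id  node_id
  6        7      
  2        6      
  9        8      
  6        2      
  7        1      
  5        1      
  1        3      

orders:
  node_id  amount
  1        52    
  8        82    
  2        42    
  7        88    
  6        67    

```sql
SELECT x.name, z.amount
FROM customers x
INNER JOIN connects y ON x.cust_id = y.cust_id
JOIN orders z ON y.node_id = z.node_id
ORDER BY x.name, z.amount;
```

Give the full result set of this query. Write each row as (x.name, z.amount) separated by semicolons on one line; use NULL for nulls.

(Frank, 42); (Frank, 88); (Sara, 52)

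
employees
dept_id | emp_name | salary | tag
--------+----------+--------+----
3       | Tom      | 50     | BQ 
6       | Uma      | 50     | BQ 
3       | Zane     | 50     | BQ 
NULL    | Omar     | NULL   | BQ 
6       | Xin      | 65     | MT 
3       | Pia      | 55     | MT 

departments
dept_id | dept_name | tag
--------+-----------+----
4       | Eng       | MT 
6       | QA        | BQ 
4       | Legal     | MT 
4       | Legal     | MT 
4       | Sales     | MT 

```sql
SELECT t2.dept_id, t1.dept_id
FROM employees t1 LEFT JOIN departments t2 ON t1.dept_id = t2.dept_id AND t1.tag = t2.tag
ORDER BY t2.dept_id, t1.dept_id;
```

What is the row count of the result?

LEFT JOIN keeps every row from `employees`; unmatched rows get NULL for `departments`'s columns.
Matching on t1.dept_id = t2.dept_id AND t1.tag = t2.tag. A NULL in a compared column never satisfies the condition.
Matched pairs: 1; unmatched t1 rows kept: 5.
Total: 1 matched + 5 padded = 6 rows.

6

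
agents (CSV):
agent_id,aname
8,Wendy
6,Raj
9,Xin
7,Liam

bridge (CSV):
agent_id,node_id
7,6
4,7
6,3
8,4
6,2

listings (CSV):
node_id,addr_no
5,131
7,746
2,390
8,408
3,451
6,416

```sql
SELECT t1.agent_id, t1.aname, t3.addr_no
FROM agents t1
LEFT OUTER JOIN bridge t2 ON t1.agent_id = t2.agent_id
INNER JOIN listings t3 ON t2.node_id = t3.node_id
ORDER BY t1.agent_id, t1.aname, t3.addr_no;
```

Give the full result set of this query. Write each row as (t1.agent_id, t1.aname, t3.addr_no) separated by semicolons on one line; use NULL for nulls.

(6, Raj, 390); (6, Raj, 451); (7, Liam, 416)

Joins associate left-to-right: agents LEFT JOIN bridge on agent_id gives 5 intermediate row(s).
Then INNER JOIN `listings t3` on node_id: keep only rows whose t2.node_id appears in t3.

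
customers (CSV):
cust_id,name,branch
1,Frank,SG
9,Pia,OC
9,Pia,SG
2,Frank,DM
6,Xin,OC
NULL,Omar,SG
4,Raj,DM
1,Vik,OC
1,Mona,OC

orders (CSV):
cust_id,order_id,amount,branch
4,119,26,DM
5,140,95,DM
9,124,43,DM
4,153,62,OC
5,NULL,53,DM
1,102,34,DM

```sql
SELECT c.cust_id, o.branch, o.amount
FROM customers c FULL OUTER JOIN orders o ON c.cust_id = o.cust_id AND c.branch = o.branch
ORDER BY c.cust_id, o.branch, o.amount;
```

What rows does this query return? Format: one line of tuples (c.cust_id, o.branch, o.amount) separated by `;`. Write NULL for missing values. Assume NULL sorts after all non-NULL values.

FULL OUTER JOIN keeps every row from both sides; unmatched rows get NULL for the other side's columns.
Matching on c.cust_id = o.cust_id AND c.branch = o.branch. A NULL in a compared column never satisfies the condition.
- c[0] cust_id=1, branch=SG → no match; kept with NULLs on the o side.
- c[1] cust_id=9, branch=OC → no match; kept with NULLs on the o side.
- c[2] cust_id=9, branch=SG → no match; kept with NULLs on the o side.
- c[3] cust_id=2, branch=DM → no match; kept with NULLs on the o side.
- c[4] cust_id=6, branch=OC → no match; kept with NULLs on the o side.
- c[5] cust_id=NULL, branch=SG → no match; kept with NULLs on the o side.
- c[6] cust_id=4, branch=DM → 1 match(es) in o → 1 row(s).
- c[7] cust_id=1, branch=OC → no match; kept with NULLs on the o side.
- c[8] cust_id=1, branch=OC → no match; kept with NULLs on the o side.
- plus 5 unmatched o row(s), each kept with NULL c columns.

(1, NULL, NULL); (1, NULL, NULL); (1, NULL, NULL); (2, NULL, NULL); (4, DM, 26); (6, NULL, NULL); (9, NULL, NULL); (9, NULL, NULL); (NULL, DM, 34); (NULL, DM, 43); (NULL, DM, 53); (NULL, DM, 95); (NULL, OC, 62); (NULL, NULL, NULL)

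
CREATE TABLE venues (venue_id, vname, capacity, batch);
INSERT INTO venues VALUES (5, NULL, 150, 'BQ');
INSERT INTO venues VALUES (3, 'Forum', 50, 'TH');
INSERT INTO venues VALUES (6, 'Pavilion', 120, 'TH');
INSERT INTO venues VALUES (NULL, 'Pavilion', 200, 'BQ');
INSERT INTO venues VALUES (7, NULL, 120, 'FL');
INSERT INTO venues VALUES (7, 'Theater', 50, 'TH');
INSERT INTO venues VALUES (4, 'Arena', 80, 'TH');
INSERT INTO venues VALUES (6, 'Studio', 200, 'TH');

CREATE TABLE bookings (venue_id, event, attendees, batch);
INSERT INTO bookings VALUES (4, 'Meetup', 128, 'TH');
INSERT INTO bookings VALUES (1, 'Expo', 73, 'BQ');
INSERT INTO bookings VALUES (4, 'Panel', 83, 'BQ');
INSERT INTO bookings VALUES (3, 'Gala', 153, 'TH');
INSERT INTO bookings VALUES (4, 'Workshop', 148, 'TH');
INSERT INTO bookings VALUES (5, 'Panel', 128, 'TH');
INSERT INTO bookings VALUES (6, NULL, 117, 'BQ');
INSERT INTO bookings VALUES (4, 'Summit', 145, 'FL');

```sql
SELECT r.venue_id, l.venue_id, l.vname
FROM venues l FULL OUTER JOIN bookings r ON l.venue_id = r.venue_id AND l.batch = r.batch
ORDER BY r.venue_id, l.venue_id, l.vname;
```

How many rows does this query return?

14

FULL OUTER JOIN keeps every row from both sides; unmatched rows get NULL for the other side's columns.
Matching on l.venue_id = r.venue_id AND l.batch = r.batch. A NULL in a compared column never satisfies the condition.
- l row (venue_id=5, batch=BQ): no match → kept, r columns NULL.
- l row (venue_id=3, batch=TH): matches 1 r row(s) → 1 output row(s).
- l row (venue_id=6, batch=TH): no match → kept, r columns NULL.
- l row (venue_id=NULL, batch=BQ): no match → kept, r columns NULL.
- l row (venue_id=7, batch=FL): no match → kept, r columns NULL.
- l row (venue_id=7, batch=TH): no match → kept, r columns NULL.
- l row (venue_id=4, batch=TH): matches 2 r row(s) → 2 output row(s).
- l row (venue_id=6, batch=TH): no match → kept, r columns NULL.
- 5 r row(s) had no l match → kept, l columns NULL.
Total: 3 matched + 11 padded = 14 rows.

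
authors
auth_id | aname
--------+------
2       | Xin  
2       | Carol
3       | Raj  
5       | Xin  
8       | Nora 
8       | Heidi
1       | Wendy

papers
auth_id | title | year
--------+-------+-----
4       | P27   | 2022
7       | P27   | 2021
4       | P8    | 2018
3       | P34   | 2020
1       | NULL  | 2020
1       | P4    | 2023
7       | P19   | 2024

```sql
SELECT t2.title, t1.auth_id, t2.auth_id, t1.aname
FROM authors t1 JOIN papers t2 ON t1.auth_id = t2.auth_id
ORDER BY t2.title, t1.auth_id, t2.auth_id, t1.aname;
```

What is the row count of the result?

INNER JOIN keeps only pairs where the ON condition holds.
Matching on t1.auth_id = t2.auth_id.
- t1[0] auth_id=2 → no match; dropped.
- t1[1] auth_id=2 → no match; dropped.
- t1[2] auth_id=3 → 1 match(es) in t2 → 1 row(s).
- t1[3] auth_id=5 → no match; dropped.
- t1[4] auth_id=8 → no match; dropped.
- t1[5] auth_id=8 → no match; dropped.
- t1[6] auth_id=1 → 2 match(es) in t2 → 2 row(s).
Total: 3 rows.

3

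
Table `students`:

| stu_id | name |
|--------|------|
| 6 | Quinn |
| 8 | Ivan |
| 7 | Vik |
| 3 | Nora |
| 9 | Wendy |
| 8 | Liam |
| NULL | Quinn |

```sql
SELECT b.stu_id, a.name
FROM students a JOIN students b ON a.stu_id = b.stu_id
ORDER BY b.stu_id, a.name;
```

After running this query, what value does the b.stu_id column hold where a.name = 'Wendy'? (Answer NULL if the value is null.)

INNER JOIN keeps only pairs where the ON condition holds.
Matching on a.stu_id = b.stu_id. A NULL in a compared column never satisfies the condition.
Matched pairs: 8.

9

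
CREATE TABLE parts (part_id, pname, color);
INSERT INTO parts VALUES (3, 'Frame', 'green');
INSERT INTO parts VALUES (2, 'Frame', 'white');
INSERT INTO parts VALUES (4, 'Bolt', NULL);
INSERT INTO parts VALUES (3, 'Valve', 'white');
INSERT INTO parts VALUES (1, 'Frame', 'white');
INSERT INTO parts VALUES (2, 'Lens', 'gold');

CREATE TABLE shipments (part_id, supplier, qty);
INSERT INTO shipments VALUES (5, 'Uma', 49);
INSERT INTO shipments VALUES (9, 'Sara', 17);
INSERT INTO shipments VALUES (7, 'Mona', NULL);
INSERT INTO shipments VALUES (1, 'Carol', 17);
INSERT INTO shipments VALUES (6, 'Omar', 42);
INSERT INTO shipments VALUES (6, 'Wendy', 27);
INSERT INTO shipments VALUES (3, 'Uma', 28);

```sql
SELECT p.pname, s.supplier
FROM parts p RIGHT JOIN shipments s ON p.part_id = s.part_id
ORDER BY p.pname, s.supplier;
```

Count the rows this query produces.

8

RIGHT JOIN keeps every row from `shipments`; unmatched rows get NULL for `parts`'s columns.
Matching on p.part_id = s.part_id.
- p[0] part_id=3 → 1 match(es) in s → 1 row(s).
- p[1] part_id=2 → no match.
- p[2] part_id=4 → no match.
- p[3] part_id=3 → 1 match(es) in s → 1 row(s).
- p[4] part_id=1 → 1 match(es) in s → 1 row(s).
- p[5] part_id=2 → no match.
- plus 5 unmatched s row(s), each kept with NULL p columns.
Total: 3 matched + 5 padded = 8 rows.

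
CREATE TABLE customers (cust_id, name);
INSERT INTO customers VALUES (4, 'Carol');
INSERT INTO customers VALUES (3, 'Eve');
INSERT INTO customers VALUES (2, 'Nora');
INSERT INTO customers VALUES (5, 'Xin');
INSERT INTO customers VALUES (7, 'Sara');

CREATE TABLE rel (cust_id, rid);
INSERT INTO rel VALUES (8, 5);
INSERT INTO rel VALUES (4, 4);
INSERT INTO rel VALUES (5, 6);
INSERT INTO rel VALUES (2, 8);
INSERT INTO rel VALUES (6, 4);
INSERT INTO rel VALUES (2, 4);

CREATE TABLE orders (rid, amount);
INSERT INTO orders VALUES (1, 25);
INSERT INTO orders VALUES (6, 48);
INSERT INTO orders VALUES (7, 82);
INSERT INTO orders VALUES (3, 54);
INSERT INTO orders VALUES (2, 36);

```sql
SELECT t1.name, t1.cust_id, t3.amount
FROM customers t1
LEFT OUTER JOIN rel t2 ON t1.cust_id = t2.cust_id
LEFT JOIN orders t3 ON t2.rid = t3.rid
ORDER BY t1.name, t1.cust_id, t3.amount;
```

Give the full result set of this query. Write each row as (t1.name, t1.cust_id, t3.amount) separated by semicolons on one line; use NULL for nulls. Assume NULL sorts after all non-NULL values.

Evaluate left to right. First `customers t1 LEFT JOIN rel t2` on cust_id: 6 row(s).
Then LEFT JOIN `orders t3` on rid: each of those 6 rows is kept; rows whose t2.rid has no match in t3 get NULL for t3's columns.

(Carol, 4, NULL); (Eve, 3, NULL); (Nora, 2, NULL); (Nora, 2, NULL); (Sara, 7, NULL); (Xin, 5, 48)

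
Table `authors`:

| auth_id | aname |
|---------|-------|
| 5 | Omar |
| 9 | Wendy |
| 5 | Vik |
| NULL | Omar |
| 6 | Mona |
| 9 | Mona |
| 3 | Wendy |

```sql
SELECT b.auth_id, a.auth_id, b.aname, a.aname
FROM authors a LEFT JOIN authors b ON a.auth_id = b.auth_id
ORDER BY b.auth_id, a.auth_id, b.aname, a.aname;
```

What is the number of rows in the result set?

LEFT JOIN keeps every row from `authors a`; unmatched rows get NULL for `authors b`'s columns.
Matching on a.auth_id = b.auth_id. A NULL in a compared column never satisfies the condition.
- a[0] auth_id=5 → 2 match(es) in b → 2 row(s).
- a[1] auth_id=9 → 2 match(es) in b → 2 row(s).
- a[2] auth_id=5 → 2 match(es) in b → 2 row(s).
- a[3] auth_id=NULL → no match; kept with NULLs on the b side.
- a[4] auth_id=6 → 1 match(es) in b → 1 row(s).
- a[5] auth_id=9 → 2 match(es) in b → 2 row(s).
- a[6] auth_id=3 → 1 match(es) in b → 1 row(s).
Total: 10 matched + 1 padded = 11 rows.

11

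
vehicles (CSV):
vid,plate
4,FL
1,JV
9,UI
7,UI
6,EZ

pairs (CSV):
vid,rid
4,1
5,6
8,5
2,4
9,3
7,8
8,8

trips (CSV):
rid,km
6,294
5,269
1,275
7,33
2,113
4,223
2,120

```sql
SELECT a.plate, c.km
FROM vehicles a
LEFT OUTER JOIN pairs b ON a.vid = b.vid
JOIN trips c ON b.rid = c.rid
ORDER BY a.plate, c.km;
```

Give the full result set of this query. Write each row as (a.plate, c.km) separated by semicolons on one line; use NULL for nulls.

Step 1 — a LEFT JOIN b on vid → 5 row(s).
Then INNER JOIN `trips c` on rid: keep only rows whose b.rid appears in c.

(FL, 275)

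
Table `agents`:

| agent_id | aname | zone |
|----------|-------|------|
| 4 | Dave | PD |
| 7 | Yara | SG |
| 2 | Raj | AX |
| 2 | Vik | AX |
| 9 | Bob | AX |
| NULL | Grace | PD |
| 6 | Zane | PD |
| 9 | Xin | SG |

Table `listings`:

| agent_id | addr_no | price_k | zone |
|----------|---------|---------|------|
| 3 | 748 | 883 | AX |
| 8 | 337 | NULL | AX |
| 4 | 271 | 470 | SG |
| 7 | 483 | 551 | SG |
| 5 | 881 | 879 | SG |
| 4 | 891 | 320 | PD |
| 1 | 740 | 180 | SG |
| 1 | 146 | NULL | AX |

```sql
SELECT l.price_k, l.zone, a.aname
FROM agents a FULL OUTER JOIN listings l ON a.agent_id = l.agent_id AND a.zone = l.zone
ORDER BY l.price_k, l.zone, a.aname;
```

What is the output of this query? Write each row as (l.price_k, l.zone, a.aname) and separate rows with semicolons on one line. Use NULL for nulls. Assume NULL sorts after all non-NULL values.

FULL OUTER JOIN keeps every row from both sides; unmatched rows get NULL for the other side's columns.
Matching on a.agent_id = l.agent_id AND a.zone = l.zone. A NULL in a compared column never satisfies the condition.
- agent_id=4, zone=PD: 1 matching l row(s), so 1 row(s) emitted.
- agent_id=7, zone=SG: 1 matching l row(s), so 1 row(s) emitted.
- agent_id=2, zone=AX: no l row matches, row kept with l columns NULL.
- agent_id=2, zone=AX: no l row matches, row kept with l columns NULL.
- agent_id=9, zone=AX: no l row matches, row kept with l columns NULL.
- agent_id=NULL, zone=PD: no l row matches, row kept with l columns NULL.
- agent_id=6, zone=PD: no l row matches, row kept with l columns NULL.
- agent_id=9, zone=SG: no l row matches, row kept with l columns NULL.
- 6 row(s) from l found no a partner → padded with NULL.

(180, SG, NULL); (320, PD, Dave); (470, SG, NULL); (551, SG, Yara); (879, SG, NULL); (883, AX, NULL); (NULL, AX, NULL); (NULL, AX, NULL); (NULL, NULL, Bob); (NULL, NULL, Grace); (NULL, NULL, Raj); (NULL, NULL, Vik); (NULL, NULL, Xin); (NULL, NULL, Zane)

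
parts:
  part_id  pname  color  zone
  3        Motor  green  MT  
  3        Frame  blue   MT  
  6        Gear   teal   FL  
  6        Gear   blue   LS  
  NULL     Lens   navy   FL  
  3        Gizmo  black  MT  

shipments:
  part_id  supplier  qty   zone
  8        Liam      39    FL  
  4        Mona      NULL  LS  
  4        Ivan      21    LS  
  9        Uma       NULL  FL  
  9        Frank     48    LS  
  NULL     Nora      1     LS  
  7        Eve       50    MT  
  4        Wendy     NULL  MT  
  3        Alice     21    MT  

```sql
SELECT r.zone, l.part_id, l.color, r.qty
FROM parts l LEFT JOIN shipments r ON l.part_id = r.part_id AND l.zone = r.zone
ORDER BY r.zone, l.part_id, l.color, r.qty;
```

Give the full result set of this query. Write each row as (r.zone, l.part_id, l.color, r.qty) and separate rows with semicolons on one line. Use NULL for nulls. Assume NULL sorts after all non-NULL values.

(MT, 3, black, 21); (MT, 3, blue, 21); (MT, 3, green, 21); (NULL, 6, blue, NULL); (NULL, 6, teal, NULL); (NULL, NULL, navy, NULL)

LEFT JOIN keeps every row from `parts`; unmatched rows get NULL for `shipments`'s columns.
Matching on l.part_id = r.part_id AND l.zone = r.zone. A NULL in a compared column never satisfies the condition.
- part_id=3, zone=MT: 1 matching r row(s), so 1 row(s) emitted.
- part_id=3, zone=MT: 1 matching r row(s), so 1 row(s) emitted.
- part_id=6, zone=FL: no r row matches, row kept with r columns NULL.
- part_id=6, zone=LS: no r row matches, row kept with r columns NULL.
- part_id=NULL, zone=FL: no r row matches, row kept with r columns NULL.
- part_id=3, zone=MT: 1 matching r row(s), so 1 row(s) emitted.
After projecting and ordering:
r.zone | l.part_id | l.color | r.qty
MT | 3 | black | 21
MT | 3 | blue | 21
MT | 3 | green | 21
NULL | 6 | blue | NULL
NULL | 6 | teal | NULL
NULL | NULL | navy | NULL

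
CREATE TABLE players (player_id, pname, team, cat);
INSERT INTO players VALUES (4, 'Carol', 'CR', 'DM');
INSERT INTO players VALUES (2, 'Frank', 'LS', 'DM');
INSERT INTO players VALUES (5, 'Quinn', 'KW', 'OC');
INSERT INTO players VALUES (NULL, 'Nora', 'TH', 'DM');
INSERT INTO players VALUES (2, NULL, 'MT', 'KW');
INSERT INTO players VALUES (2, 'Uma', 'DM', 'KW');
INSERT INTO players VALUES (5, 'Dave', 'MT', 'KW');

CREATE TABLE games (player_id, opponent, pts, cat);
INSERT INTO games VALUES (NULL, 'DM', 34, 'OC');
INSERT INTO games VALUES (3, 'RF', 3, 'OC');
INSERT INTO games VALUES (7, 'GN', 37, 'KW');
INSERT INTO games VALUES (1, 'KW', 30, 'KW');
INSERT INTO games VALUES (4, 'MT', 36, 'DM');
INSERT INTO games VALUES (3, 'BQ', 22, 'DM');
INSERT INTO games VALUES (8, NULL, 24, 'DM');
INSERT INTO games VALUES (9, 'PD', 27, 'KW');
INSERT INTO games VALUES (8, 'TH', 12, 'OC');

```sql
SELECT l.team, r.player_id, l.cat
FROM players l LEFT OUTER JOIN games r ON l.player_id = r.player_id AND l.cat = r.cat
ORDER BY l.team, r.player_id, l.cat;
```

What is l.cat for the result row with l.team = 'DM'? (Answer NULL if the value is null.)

KW

LEFT JOIN keeps every row from `players`; unmatched rows get NULL for `games`'s columns.
Matching on l.player_id = r.player_id AND l.cat = r.cat. A NULL in a compared column never satisfies the condition.
- l[0] player_id=4, cat=DM → 1 match(es) in r → 1 row(s).
- l[1] player_id=2, cat=DM → no match; kept with NULLs on the r side.
- l[2] player_id=5, cat=OC → no match; kept with NULLs on the r side.
- l[3] player_id=NULL, cat=DM → no match; kept with NULLs on the r side.
- l[4] player_id=2, cat=KW → no match; kept with NULLs on the r side.
- l[5] player_id=2, cat=KW → no match; kept with NULLs on the r side.
- l[6] player_id=5, cat=KW → no match; kept with NULLs on the r side.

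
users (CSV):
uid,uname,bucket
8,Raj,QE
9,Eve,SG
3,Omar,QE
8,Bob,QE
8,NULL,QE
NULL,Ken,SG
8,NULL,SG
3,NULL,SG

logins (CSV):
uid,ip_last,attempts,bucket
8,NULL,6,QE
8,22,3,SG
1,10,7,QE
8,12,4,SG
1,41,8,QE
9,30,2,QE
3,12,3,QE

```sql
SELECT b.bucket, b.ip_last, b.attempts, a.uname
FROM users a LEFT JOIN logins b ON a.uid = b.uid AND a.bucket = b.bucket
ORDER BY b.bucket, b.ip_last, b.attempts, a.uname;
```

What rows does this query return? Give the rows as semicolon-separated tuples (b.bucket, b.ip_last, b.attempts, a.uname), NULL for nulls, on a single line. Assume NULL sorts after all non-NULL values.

LEFT JOIN keeps every row from `users`; unmatched rows get NULL for `logins`'s columns.
Matching on a.uid = b.uid AND a.bucket = b.bucket. A NULL in a compared column never satisfies the condition.
- uid=8, bucket=QE: 1 matching b row(s), so 1 row(s) emitted.
- uid=9, bucket=SG: no b row matches, row kept with b columns NULL.
- uid=3, bucket=QE: 1 matching b row(s), so 1 row(s) emitted.
- uid=8, bucket=QE: 1 matching b row(s), so 1 row(s) emitted.
- uid=8, bucket=QE: 1 matching b row(s), so 1 row(s) emitted.
- uid=NULL, bucket=SG: no b row matches, row kept with b columns NULL.
- uid=8, bucket=SG: 2 matching b row(s), so 2 row(s) emitted.
- uid=3, bucket=SG: no b row matches, row kept with b columns NULL.
After projecting and ordering:
b.bucket | b.ip_last | b.attempts | a.uname
QE | 12 | 3 | Omar
QE | NULL | 6 | Bob
QE | NULL | 6 | Raj
QE | NULL | 6 | NULL
SG | 12 | 4 | NULL
SG | 22 | 3 | NULL
NULL | NULL | NULL | Eve
NULL | NULL | NULL | Ken
NULL | NULL | NULL | NULL

(QE, 12, 3, Omar); (QE, NULL, 6, Bob); (QE, NULL, 6, Raj); (QE, NULL, 6, NULL); (SG, 12, 4, NULL); (SG, 22, 3, NULL); (NULL, NULL, NULL, Eve); (NULL, NULL, NULL, Ken); (NULL, NULL, NULL, NULL)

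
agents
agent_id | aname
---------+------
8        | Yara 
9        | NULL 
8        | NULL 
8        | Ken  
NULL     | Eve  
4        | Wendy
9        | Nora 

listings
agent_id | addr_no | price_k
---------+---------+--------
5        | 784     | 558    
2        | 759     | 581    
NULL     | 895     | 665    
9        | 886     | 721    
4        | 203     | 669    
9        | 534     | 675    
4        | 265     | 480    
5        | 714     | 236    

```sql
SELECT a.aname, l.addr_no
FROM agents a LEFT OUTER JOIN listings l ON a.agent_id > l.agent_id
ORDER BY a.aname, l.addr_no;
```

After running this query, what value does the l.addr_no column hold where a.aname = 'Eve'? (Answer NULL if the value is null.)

NULL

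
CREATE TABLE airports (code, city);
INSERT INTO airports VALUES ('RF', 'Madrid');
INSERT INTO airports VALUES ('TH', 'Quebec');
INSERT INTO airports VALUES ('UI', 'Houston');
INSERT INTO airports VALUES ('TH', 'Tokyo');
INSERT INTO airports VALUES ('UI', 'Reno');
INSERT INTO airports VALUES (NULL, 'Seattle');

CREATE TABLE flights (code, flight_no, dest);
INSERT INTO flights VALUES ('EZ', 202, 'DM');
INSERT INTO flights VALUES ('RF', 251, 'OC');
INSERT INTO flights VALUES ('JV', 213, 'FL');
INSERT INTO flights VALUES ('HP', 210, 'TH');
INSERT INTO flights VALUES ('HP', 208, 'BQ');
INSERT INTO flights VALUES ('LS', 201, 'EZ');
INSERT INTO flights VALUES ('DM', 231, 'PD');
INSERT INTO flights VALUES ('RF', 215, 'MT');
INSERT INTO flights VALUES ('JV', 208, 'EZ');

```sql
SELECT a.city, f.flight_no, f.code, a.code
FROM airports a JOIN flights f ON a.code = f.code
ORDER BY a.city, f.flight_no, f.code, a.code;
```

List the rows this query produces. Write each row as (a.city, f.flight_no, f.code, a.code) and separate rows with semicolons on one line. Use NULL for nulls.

INNER JOIN keeps only pairs where the ON condition holds.
Matching on a.code = f.code. A NULL in a compared column never satisfies the condition.
- code=RF: 2 matching f row(s), so 2 row(s) emitted.
- code=TH: no matching f row, dropped.
- code=UI: no matching f row, dropped.
- code=TH: no matching f row, dropped.
- code=UI: no matching f row, dropped.
- code=NULL: no matching f row, dropped.
After projecting and ordering:
a.city | f.flight_no | f.code | a.code
Madrid | 215 | RF | RF
Madrid | 251 | RF | RF

(Madrid, 215, RF, RF); (Madrid, 251, RF, RF)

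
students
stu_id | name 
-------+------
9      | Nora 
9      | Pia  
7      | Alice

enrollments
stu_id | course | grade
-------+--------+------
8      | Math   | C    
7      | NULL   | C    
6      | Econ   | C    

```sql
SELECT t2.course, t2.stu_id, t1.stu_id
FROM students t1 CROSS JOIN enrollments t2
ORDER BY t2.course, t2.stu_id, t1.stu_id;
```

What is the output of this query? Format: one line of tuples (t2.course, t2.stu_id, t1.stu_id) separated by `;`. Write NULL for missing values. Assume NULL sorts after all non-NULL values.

(Econ, 6, 7); (Econ, 6, 9); (Econ, 6, 9); (Math, 8, 7); (Math, 8, 9); (Math, 8, 9); (NULL, 7, 7); (NULL, 7, 9); (NULL, 7, 9)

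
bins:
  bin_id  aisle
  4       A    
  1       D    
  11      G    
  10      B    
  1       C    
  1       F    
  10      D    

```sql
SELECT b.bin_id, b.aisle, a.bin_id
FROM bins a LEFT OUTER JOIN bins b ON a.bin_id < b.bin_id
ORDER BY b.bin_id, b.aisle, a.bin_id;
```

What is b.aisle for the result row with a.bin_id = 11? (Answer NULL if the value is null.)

NULL

LEFT JOIN keeps every row from `bins a`; unmatched rows get NULL for `bins b`'s columns.
Matching on a.bin_id < b.bin_id.
- a (bin_id=4) pairs with 3 row(s) of b.
- a (bin_id=1) pairs with 4 row(s) of b.
- a (bin_id=11) has no partner → padded with NULL.
- a (bin_id=10) pairs with 1 row(s) of b.
- a (bin_id=1) pairs with 4 row(s) of b.
- a (bin_id=1) pairs with 4 row(s) of b.
- a (bin_id=10) pairs with 1 row(s) of b.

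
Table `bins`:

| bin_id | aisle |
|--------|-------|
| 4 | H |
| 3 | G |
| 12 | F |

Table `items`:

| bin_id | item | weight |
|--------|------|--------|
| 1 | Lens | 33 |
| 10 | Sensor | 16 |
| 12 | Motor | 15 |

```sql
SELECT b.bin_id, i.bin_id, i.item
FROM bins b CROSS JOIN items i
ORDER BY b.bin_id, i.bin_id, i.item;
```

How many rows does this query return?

9

CROSS JOIN pairs every row of `bins` with every row of `items`: 3 × 3 = 9 rows.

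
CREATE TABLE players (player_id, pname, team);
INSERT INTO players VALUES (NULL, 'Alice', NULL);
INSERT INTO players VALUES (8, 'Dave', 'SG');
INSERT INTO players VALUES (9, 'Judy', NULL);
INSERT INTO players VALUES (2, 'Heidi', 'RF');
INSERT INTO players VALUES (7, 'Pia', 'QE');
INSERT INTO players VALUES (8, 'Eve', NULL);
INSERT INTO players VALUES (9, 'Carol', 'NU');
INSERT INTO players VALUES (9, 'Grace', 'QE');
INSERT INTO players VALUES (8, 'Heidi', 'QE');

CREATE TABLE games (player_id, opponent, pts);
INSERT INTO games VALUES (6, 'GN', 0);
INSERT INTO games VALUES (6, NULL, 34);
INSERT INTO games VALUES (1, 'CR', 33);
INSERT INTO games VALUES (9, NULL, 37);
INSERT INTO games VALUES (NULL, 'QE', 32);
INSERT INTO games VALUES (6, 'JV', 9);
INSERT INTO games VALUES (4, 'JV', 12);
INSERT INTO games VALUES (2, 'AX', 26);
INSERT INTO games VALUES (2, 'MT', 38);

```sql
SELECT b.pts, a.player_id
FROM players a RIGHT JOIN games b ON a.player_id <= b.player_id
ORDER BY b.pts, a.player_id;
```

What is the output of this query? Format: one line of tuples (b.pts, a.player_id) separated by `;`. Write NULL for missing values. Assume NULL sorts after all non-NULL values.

RIGHT JOIN keeps every row from `games`; unmatched rows get NULL for `players`'s columns.
Matching on a.player_id <= b.player_id. A NULL in a compared column never satisfies the condition.
- a row (player_id=NULL): no match.
- a row (player_id=8): matches 1 b row(s) → 1 output row(s).
- a row (player_id=9): matches 1 b row(s) → 1 output row(s).
- a row (player_id=2): matches 7 b row(s) → 7 output row(s).
- a row (player_id=7): matches 1 b row(s) → 1 output row(s).
- a row (player_id=8): matches 1 b row(s) → 1 output row(s).
- a row (player_id=9): matches 1 b row(s) → 1 output row(s).
- a row (player_id=9): matches 1 b row(s) → 1 output row(s).
- a row (player_id=8): matches 1 b row(s) → 1 output row(s).
- plus 2 unmatched b row(s), each kept with NULL a columns.

(0, 2); (9, 2); (12, 2); (26, 2); (32, NULL); (33, NULL); (34, 2); (37, 2); (37, 7); (37, 8); (37, 8); (37, 8); (37, 9); (37, 9); (37, 9); (38, 2)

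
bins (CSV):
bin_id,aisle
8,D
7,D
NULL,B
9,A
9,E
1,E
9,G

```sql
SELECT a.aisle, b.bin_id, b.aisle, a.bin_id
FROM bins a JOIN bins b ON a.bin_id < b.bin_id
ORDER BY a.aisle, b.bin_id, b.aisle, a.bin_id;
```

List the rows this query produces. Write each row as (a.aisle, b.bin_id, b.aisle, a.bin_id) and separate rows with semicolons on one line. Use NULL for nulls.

INNER JOIN keeps only pairs where the ON condition holds.
Matching on a.bin_id < b.bin_id. A NULL in a compared column never satisfies the condition.
- a (bin_id=8) pairs with 3 row(s) of b.
- a (bin_id=7) pairs with 4 row(s) of b.
- a (bin_id=NULL) has no partner → excluded.
- a (bin_id=9) has no partner → excluded.
- a (bin_id=9) has no partner → excluded.
- a (bin_id=1) pairs with 5 row(s) of b.
- a (bin_id=9) has no partner → excluded.

(D, 8, D, 7); (D, 9, A, 7); (D, 9, A, 8); (D, 9, E, 7); (D, 9, E, 8); (D, 9, G, 7); (D, 9, G, 8); (E, 7, D, 1); (E, 8, D, 1); (E, 9, A, 1); (E, 9, E, 1); (E, 9, G, 1)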